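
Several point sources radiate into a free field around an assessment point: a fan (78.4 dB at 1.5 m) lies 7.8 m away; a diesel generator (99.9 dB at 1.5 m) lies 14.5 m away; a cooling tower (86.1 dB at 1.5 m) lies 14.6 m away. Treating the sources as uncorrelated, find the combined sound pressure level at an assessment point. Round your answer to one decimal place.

Apply inverse-square spreading to bring every level to the receiver, then sum 10^(L/10).
fan: 78.4 − 20·log₁₀(7.8/1.5) = 78.4 − 14.32 = 64.08 dB.
diesel generator: 99.9 − 20·log₁₀(14.5/1.5) = 99.9 − 19.71 = 80.19 dB.
cooling tower: 86.1 − 20·log₁₀(14.6/1.5) = 86.1 − 19.77 = 66.33 dB.
Σ 10^(L/10) = 1.114e+08 → L_total = 10·log₁₀(1.114e+08) = 80.47 dB.

80.5 dB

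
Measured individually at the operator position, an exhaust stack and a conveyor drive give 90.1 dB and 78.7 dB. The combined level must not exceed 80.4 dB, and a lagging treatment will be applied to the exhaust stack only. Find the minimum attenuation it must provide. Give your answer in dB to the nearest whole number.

15 dB

Fixed contribution from the other source: Σ 10^(L/10) = 10^(78.7/10) = 7.413e+07 (78.70 dB).
The limit corresponds to 10^(80.4/10) = 1.096e+08; subtracting the fixed part leaves 3.552e+07 for the exhaust stack, i.e. 75.50 dB.
So the exhaust stack must be reduced from 90.1 to 75.50 dB: IL = 14.60 dB.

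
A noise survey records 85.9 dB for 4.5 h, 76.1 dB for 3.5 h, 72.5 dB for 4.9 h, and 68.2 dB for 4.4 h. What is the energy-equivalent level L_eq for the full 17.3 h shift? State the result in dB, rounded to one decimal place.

Weight each interval's intensity by its duration and average over T = 17.3 h:
Σ tᵢ·10^(Lᵢ/10) = 4.5·10^(85.9/10) + 3.5·10^(76.1/10) + 4.9·10^(72.5/10) + 4.4·10^(68.2/10) = 2.009e+09.
L_eq = 10·log₁₀(2.009e+09/17.3) = 80.65 dB.

80.7 dB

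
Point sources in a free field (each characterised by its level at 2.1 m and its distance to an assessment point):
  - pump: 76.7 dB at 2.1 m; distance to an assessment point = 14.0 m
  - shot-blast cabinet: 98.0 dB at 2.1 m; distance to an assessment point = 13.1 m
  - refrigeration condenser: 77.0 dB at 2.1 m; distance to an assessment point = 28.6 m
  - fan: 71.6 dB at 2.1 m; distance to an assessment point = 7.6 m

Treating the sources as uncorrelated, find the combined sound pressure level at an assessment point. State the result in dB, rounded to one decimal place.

82.2 dB

First find each source's level at the receiver (point-source: −20·log₁₀(r/r_ref)), then combine on an intensity basis.
pump: 76.7 − 20·log₁₀(14.0/2.1) = 76.7 − 16.48 = 60.22 dB.
shot-blast cabinet: 98.0 − 20·log₁₀(13.1/2.1) = 98.0 − 15.90 = 82.10 dB.
refrigeration condenser: 77.0 − 20·log₁₀(28.6/2.1) = 77.0 − 22.68 = 54.32 dB.
fan: 71.6 − 20·log₁₀(7.6/2.1) = 71.6 − 11.17 = 60.43 dB.
Σ 10^(L/10) = 1.646e+08 → L_total = 10·log₁₀(1.646e+08) = 82.16 dB.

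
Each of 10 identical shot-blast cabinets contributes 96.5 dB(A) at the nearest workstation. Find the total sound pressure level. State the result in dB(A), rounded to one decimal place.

L_total = L₁ + 10·log₁₀ N for N identical incoherent sources.
L_total = 96.5 + 10·log₁₀(10) = 96.5 + 10.000 = 106.50 dB(A).

106.5 dB(A)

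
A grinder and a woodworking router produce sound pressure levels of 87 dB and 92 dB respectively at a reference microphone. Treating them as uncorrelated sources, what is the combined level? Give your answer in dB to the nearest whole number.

93 dB

For uncorrelated sources the intensities add, so convert each level to linear form, sum, and take 10·log₁₀ of the total.
Σ 10^(L/10) = 10^(87/10) + 10^(92/10) = 2.086e+09.
L_total = 10·log₁₀(2.086e+09) = 93.19 dB.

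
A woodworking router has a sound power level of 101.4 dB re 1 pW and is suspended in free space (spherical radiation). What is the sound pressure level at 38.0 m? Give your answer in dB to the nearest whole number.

Free-field spherical radiation: L_p = L_w − 10·log₁₀(4π·r²), r = 38.0 m.
4π·r² = 1.815e+04 m², 10·log₁₀ of that is 42.588 dB.
L_p = 101.4 − 42.588 = 58.81 dB.

59 dB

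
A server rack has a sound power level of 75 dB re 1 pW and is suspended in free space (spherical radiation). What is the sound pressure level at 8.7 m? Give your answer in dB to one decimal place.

45.2 dB

The power spreads over a sphere of area 4π·r², so L_p = L_w − 10·log₁₀(4π·r²).
4π·r² = 951.1 m², 10·log₁₀ of that is 29.782 dB.
L_p = 75 − 29.782 = 45.22 dB.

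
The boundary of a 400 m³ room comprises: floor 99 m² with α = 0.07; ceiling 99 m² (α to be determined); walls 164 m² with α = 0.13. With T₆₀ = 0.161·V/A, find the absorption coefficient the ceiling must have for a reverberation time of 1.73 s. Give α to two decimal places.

Required total absorption A = 0.161·400/1.73 = 37.23 m².
Absorption from the other surfaces = 99·0.07 + 164·0.13 = 28.25 m², so the ceiling must supply 8.98 m² over 99 m².
α = 8.98/99 = 0.091.

0.09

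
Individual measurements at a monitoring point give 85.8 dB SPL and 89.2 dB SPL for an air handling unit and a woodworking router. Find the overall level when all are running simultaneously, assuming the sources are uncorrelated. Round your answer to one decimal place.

For uncorrelated sources the intensities add, so convert each level to linear form, sum, and take 10·log₁₀ of the total.
Σ 10^(L/10) = 10^(85.8/10) + 10^(89.2/10) = 1.212e+09.
L_total = 10·log₁₀(1.212e+09) = 90.83 dB SPL.

90.8 dB SPL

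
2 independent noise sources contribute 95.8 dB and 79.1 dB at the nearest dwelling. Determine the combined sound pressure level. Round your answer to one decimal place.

For uncorrelated sources the intensities add, so convert each level to linear form, sum, and take 10·log₁₀ of the total.
Σ 10^(L/10) = 10^(95.8/10) + 10^(79.1/10) = 3.883e+09.
L_total = 10·log₁₀(3.883e+09) = 95.89 dB.

95.9 dB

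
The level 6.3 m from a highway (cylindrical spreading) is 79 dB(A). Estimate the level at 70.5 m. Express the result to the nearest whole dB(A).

69 dB(A)

Cylindrical spreading from a line source gives a 10·log₁₀(r₂/r₁) drop.
L₂ = 79 − 10·log₁₀(70.5/6.3) = 79 − 10.488 = 68.51 dB(A).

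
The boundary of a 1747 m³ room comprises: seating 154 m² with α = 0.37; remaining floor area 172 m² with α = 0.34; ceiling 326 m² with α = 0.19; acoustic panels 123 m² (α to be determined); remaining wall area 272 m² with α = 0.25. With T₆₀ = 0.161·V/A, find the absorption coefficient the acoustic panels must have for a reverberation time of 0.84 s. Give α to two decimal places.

0.73

From T₆₀ = 0.161·V/A, the target T₆₀ = 0.84 s needs A = 0.161·1747/0.84 = 334.84 m².
Absorption from the other surfaces = 154·0.37 + 172·0.34 + 326·0.19 + 272·0.25 = 245.40 m², so the acoustic panels must supply 89.44 m² over 123 m².
α = 89.44/123 = 0.727.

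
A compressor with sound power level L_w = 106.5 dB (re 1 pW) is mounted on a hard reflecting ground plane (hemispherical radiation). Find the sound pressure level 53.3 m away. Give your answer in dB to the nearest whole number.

Free-field hemispherical radiation: L_p = L_w − 10·log₁₀(2π·r²), r = 53.3 m.
2π·r² = 1.785e+04 m², 10·log₁₀ of that is 42.516 dB.
L_p = 106.5 − 42.516 = 63.98 dB.

64 dB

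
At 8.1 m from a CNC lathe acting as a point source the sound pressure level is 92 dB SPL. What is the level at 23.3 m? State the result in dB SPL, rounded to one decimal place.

For a point source, L₂ = L₁ − 20·log₁₀(r₂/r₁).
L₂ = 92 − 20·log₁₀(23.3/8.1) = 92 − 9.177 = 82.82 dB SPL.

82.8 dB SPL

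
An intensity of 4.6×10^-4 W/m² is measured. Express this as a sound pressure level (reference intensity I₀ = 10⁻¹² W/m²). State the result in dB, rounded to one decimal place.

Dividing by I₀ shifts the exponent by 12: I/I₀ = 4.6×10^8.
L = 10·(0.6628 + 8) = 86.63 dB.

86.6 dB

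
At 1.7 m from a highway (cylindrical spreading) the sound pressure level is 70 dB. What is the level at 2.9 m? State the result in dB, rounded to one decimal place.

For a line source, L₂ = L₁ − 10·log₁₀(r₂/r₁).
L₂ = 70 − 10·log₁₀(2.9/1.7) = 70 − 2.319 = 67.68 dB.

67.7 dB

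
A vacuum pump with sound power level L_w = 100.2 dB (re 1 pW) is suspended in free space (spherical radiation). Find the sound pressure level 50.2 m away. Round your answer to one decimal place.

Free-field spherical radiation: L_p = L_w − 10·log₁₀(4π·r²), r = 50.2 m.
4π·r² = 3.167e+04 m², 10·log₁₀ of that is 45.006 dB.
L_p = 100.2 − 45.006 = 55.19 dB.

55.2 dB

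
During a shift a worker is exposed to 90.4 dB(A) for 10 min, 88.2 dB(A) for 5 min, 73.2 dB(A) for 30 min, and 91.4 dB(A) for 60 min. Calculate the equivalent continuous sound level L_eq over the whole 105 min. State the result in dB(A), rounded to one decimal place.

Weight each interval's intensity by its duration and average over T = 105 min:
Σ tᵢ·10^(Lᵢ/10) = 10·10^(90.4/10) + 5·10^(88.2/10) + 30·10^(73.2/10) + 60·10^(91.4/10) = 9.772e+10.
L_eq = 10·log₁₀(9.772e+10/105) = 89.69 dB(A).

89.7 dB(A)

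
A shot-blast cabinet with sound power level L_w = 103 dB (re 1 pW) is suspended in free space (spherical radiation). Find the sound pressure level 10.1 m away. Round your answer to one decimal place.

Free-field spherical radiation: L_p = L_w − 10·log₁₀(4π·r²), r = 10.1 m.
4π·r² = 1282 m², 10·log₁₀ of that is 31.079 dB.
L_p = 103 − 31.079 = 71.92 dB.

71.9 dB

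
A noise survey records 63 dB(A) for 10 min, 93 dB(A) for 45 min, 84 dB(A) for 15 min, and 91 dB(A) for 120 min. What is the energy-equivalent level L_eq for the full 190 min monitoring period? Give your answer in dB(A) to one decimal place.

The energy average is taken in the linear domain: L_eq = 10·log₁₀[(Σ tᵢ·10^(Lᵢ/10))/T], T = 190 min.
Σ tᵢ·10^(Lᵢ/10) = 10·10^(63/10) + 45·10^(93/10) + 15·10^(84/10) + 120·10^(91/10) = 2.446e+11.
L_eq = 10·log₁₀(2.446e+11/190) = 91.10 dB(A).

91.1 dB(A)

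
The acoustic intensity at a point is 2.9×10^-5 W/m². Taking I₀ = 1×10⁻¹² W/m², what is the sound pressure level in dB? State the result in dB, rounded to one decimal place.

Dividing by I₀ shifts the exponent by 12: I/I₀ = 2.9×10^7.
L = 10·(0.4624 + 7) = 74.62 dB.

74.6 dB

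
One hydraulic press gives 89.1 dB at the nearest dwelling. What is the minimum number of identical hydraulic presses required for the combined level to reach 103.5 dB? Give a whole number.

N identical sources give L₁ + 10·log₁₀ N, so require 10·log₁₀ N ≥ 103.5 − 89.1 = 14.4 dB.
N ≥ 10^(14.4/10) = 27.542, so N = 28.

28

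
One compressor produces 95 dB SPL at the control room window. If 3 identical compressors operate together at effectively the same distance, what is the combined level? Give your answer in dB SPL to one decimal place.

N identical incoherent sources raise the level by 10·log₁₀ N.
L_total = 95 + 10·log₁₀(3) = 95 + 4.771 = 99.77 dB SPL.

99.8 dB SPL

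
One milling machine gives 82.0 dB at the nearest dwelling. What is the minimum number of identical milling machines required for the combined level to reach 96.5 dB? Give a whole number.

29

The shortfall is 96.5 − 82.0 = 14.5 dB, and N units add 10·log₁₀ N, so need 10·log₁₀ N ≥ 14.5.
N ≥ 10^(14.5/10) = 28.184, so N = 29.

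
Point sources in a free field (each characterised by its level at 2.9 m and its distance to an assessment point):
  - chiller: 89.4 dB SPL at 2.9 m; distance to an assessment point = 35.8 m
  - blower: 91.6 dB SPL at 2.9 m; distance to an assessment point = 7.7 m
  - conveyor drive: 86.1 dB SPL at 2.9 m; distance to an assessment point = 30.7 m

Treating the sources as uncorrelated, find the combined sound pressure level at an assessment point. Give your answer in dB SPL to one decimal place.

Apply inverse-square spreading to bring every level to the receiver, then sum 10^(L/10).
chiller: 89.4 − 20·log₁₀(35.8/2.9) = 89.4 − 21.83 = 67.57 dB SPL.
blower: 91.6 − 20·log₁₀(7.7/2.9) = 91.6 − 8.48 = 83.12 dB SPL.
conveyor drive: 86.1 − 20·log₁₀(30.7/2.9) = 86.1 − 20.49 = 65.61 dB SPL.
Σ 10^(L/10) = 2.144e+08 → L_total = 10·log₁₀(2.144e+08) = 83.31 dB SPL.

83.3 dB SPL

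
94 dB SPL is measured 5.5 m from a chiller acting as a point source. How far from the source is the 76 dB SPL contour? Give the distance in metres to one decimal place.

43.7 m

Point-source spreading drops the level by 20·log₁₀(r₂/r₁); inverting, r₂/r₁ = 10^(ΔL/20).
r₂ = 5.5·10^((94−76)/20) = 5.5·10^(18.0/20) = 43.69 m.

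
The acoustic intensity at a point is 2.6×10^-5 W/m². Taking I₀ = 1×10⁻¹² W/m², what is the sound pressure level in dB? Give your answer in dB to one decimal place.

74.1 dB

L = 10·log₁₀(I/I₀) = 10·log₁₀(2.6×10^-5/10⁻¹²) = 10·log₁₀(2.6×10^7).
L = 10·(0.4150 + 7) = 74.15 dB.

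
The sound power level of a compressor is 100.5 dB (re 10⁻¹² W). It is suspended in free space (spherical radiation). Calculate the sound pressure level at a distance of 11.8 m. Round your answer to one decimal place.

68.1 dB

The power spreads over a sphere of area 4π·r², so L_p = L_w − 10·log₁₀(4π·r²).
4π·r² = 1750 m², 10·log₁₀ of that is 32.430 dB.
L_p = 100.5 − 32.430 = 68.07 dB.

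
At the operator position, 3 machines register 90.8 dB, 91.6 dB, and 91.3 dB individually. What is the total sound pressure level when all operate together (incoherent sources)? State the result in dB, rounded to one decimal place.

Incoherent sources combine by intensity addition: L_total = 10·log₁₀(Σ 10^(L_i/10)).
Σ 10^(L/10) = 10^(90.8/10) + 10^(91.6/10) + 10^(91.3/10) = 3.997e+09.
L_total = 10·log₁₀(3.997e+09) = 96.02 dB.

96.0 dB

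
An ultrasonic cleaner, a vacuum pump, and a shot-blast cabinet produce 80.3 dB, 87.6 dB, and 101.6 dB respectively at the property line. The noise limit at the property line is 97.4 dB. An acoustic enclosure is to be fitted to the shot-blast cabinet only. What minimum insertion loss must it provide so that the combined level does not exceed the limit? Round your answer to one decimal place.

Fixed contribution from the other sources: Σ 10^(L/10) = 10^(80.3/10) + 10^(87.6/10) = 6.826e+08 (88.34 dB).
The limit corresponds to 10^(97.4/10) = 5.495e+09; subtracting the fixed part leaves 4.813e+09 for the shot-blast cabinet, i.e. 96.82 dB.
Required insertion loss = 101.6 − 96.82 = 4.78 dB.

4.8 dB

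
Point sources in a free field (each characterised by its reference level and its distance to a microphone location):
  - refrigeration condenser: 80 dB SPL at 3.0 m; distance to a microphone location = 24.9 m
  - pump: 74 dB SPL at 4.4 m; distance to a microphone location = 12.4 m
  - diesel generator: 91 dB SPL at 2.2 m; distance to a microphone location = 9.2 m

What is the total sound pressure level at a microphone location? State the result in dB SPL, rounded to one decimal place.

78.8 dB SPL

Apply inverse-square spreading to bring every level to the receiver, then sum 10^(L/10).
refrigeration condenser: 80 − 20·log₁₀(24.9/3.0) = 80 − 18.38 = 61.62 dB SPL.
pump: 74 − 20·log₁₀(12.4/4.4) = 74 − 9.00 = 65.00 dB SPL.
diesel generator: 91 − 20·log₁₀(9.2/2.2) = 91 − 12.43 = 78.57 dB SPL.
Σ 10^(L/10) = 7.660e+07 → L_total = 10·log₁₀(7.660e+07) = 78.84 dB SPL.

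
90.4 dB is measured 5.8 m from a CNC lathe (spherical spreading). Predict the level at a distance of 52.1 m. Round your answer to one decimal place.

Point-source attenuation: ΔL = 20·log₁₀(r₂/r₁) = 20·log₁₀(52.1/5.8) = 19.068 dB.
L₂ = 90.4 − 20·log₁₀(52.1/5.8) = 90.4 − 19.068 = 71.33 dB.

71.3 dB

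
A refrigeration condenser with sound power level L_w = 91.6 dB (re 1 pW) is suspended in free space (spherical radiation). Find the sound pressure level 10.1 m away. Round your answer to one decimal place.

L_p = L_w − 10·log₁₀(4π·r²) with r = 10.1 m.
4π·r² = 1282 m², 10·log₁₀ of that is 31.079 dB.
L_p = 91.6 − 31.079 = 60.52 dB.

60.5 dB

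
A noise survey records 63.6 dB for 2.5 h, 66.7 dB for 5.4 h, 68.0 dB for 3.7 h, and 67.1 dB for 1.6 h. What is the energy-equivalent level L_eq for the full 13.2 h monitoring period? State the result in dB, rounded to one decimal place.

66.8 dB

Weight each interval's intensity by its duration and average over T = 13.2 h:
Σ tᵢ·10^(Lᵢ/10) = 2.5·10^(63.6/10) + 5.4·10^(66.7/10) + 3.7·10^(68.0/10) + 1.6·10^(67.1/10) = 6.254e+07.
L_eq = 10·log₁₀(6.254e+07/13.2) = 66.76 dB.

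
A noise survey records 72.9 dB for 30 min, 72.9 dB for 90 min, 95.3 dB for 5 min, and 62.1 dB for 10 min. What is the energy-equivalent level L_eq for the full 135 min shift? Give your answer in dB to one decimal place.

Weight each interval's intensity by its duration and average over T = 135 min:
Σ tᵢ·10^(Lᵢ/10) = 30·10^(72.9/10) + 90·10^(72.9/10) + 5·10^(95.3/10) + 10·10^(62.1/10) = 1.930e+10.
L_eq = 10·log₁₀(1.930e+10/135) = 81.55 dB.

81.6 dB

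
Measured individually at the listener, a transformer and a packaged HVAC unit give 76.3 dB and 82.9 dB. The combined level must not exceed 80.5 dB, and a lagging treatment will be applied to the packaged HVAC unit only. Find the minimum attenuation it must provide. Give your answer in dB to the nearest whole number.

4 dB

The untreated sources together contribute 10^(76.3/10) = 4.266e+07, i.e. 76.30 dB.
The limit corresponds to 10^(80.5/10) = 1.122e+08; subtracting the fixed part leaves 6.954e+07 for the packaged HVAC unit, i.e. 78.42 dB.
Required insertion loss = 82.9 − 78.42 = 4.48 dB.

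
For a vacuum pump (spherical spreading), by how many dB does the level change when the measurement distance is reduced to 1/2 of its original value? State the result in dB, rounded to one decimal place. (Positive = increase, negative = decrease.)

+6.0 dB

Point-source spreading: ΔL = −20·log₁₀(r₂/r₁).
ΔL = −20·log₁₀(0.5) = +6.02 dB.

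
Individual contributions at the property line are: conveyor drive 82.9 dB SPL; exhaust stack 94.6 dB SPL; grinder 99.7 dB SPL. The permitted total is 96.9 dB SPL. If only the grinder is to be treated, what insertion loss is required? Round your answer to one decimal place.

7.1 dB

Everything except the grinder sums to 10^(82.9/10) + 10^(94.6/10) = 3.079e+09 in linear terms, 94.88 dB SPL.
To meet 96.9 dB SPL overall, the treated grinder may contribute at most 10^(96.9/10) − 3.079e+09 = 1.819e+09, i.e. 92.60 dB SPL.
So the grinder must be reduced from 99.7 to 92.60 dB SPL: IL = 7.10 dB.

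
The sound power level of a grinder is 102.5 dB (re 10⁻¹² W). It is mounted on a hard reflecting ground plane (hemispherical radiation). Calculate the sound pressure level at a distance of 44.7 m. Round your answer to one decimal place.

61.5 dB

The power spreads over a hemisphere of area 2π·r², so L_p = L_w − 10·log₁₀(2π·r²).
2π·r² = 1.255e+04 m², 10·log₁₀ of that is 40.988 dB.
L_p = 102.5 − 40.988 = 61.51 dB.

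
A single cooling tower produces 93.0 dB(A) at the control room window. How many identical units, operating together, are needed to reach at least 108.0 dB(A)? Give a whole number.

N identical sources give L₁ + 10·log₁₀ N, so require 10·log₁₀ N ≥ 108.0 − 93.0 = 15.0 dB.
N ≥ 10^(15.0/10) = 31.623, so N = 32.

32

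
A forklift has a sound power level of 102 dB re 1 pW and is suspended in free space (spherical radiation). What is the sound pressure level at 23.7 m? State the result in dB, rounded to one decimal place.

63.5 dB

L_p = L_w − 10·log₁₀(4π·r²) with r = 23.7 m.
4π·r² = 7058 m², 10·log₁₀ of that is 38.487 dB.
L_p = 102 − 38.487 = 63.51 dB.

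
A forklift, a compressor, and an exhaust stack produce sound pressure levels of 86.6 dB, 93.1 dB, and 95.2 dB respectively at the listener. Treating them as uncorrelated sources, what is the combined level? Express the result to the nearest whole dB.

98 dB

Incoherent sources combine by intensity addition: L_total = 10·log₁₀(Σ 10^(L_i/10)).
Σ 10^(L/10) = 10^(86.6/10) + 10^(93.1/10) + 10^(95.2/10) = 5.810e+09.
L_total = 10·log₁₀(5.810e+09) = 97.64 dB.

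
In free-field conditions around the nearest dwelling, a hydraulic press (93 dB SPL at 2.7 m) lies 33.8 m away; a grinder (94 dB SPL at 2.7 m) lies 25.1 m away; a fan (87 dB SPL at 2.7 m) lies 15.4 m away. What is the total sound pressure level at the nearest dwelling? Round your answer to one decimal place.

77.6 dB SPL

Propagate each source to the receiver with L = L_ref − 20·log₁₀(r/r_ref), then add intensities.
hydraulic press: 93 − 20·log₁₀(33.8/2.7) = 93 − 21.95 = 71.05 dB SPL.
grinder: 94 − 20·log₁₀(25.1/2.7) = 94 − 19.37 = 74.63 dB SPL.
fan: 87 − 20·log₁₀(15.4/2.7) = 87 − 15.12 = 71.88 dB SPL.
Σ 10^(L/10) = 5.720e+07 → L_total = 10·log₁₀(5.720e+07) = 77.57 dB SPL.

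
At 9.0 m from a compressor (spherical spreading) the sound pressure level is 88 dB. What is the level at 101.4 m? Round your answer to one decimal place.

For a point source, L₂ = L₁ − 20·log₁₀(r₂/r₁).
L₂ = 88 − 20·log₁₀(101.4/9.0) = 88 − 21.036 = 66.96 dB.

67.0 dB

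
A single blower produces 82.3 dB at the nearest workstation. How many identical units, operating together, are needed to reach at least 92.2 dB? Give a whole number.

The shortfall is 92.2 − 82.3 = 9.9 dB, and N units add 10·log₁₀ N, so need 10·log₁₀ N ≥ 9.9.
N ≥ 10^(9.9/10) = 9.772, so N = 10.

10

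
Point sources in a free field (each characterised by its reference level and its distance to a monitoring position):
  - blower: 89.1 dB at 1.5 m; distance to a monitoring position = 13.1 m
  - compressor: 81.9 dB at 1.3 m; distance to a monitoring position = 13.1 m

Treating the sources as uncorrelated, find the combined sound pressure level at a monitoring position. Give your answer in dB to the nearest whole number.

First find each source's level at the receiver (point-source: −20·log₁₀(r/r_ref)), then combine on an intensity basis.
blower: 89.1 − 20·log₁₀(13.1/1.5) = 89.1 − 18.82 = 70.28 dB.
compressor: 81.9 − 20·log₁₀(13.1/1.3) = 81.9 − 20.07 = 61.83 dB.
Σ 10^(L/10) = 1.218e+07 → L_total = 10·log₁₀(1.218e+07) = 70.86 dB.

71 dB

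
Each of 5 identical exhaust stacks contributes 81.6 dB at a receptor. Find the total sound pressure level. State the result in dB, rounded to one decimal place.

88.6 dB

N identical incoherent sources raise the level by 10·log₁₀ N.
L_total = 81.6 + 10·log₁₀(5) = 81.6 + 6.990 = 88.59 dB.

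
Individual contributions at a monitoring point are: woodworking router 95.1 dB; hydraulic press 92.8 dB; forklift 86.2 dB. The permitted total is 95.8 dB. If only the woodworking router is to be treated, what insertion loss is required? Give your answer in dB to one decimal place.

The untreated sources together contribute 10^(92.8/10) + 10^(86.2/10) = 2.322e+09, i.e. 93.66 dB.
The limit corresponds to 10^(95.8/10) = 3.802e+09; subtracting the fixed part leaves 1.480e+09 for the woodworking router, i.e. 91.70 dB.
Required insertion loss = 95.1 − 91.70 = 3.40 dB.

3.4 dB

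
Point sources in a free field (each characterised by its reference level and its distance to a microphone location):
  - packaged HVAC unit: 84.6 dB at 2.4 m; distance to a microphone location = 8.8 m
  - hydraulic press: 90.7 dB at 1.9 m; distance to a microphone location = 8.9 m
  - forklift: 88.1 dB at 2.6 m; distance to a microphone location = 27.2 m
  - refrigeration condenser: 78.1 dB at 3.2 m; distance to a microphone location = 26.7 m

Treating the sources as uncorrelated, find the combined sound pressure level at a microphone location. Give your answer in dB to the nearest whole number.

Apply inverse-square spreading to bring every level to the receiver, then sum 10^(L/10).
packaged HVAC unit: 84.6 − 20·log₁₀(8.8/2.4) = 84.6 − 11.29 = 73.31 dB.
hydraulic press: 90.7 − 20·log₁₀(8.9/1.9) = 90.7 − 13.41 = 77.29 dB.
forklift: 88.1 − 20·log₁₀(27.2/2.6) = 88.1 − 20.39 = 67.71 dB.
refrigeration condenser: 78.1 − 20·log₁₀(26.7/3.2) = 78.1 − 18.43 = 59.67 dB.
Σ 10^(L/10) = 8.182e+07 → L_total = 10·log₁₀(8.182e+07) = 79.13 dB.

79 dB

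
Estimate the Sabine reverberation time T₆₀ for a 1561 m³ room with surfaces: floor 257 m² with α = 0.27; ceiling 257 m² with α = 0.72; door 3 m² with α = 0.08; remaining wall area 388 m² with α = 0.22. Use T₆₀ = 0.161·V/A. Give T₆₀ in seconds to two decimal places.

Total absorption A = 257·0.27 + 257·0.72 + 3·0.08 + 388·0.22 = 340.03 m² sabins.
T₆₀ = 0.161 × 1561 / 340.03 = 0.739 s.

0.74 s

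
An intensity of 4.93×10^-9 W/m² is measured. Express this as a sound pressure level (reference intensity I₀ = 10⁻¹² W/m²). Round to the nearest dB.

37 dB

I/I₀ = 4.93×10^-9/10⁻¹² = 4.93×10^3, and L = 10·log₁₀(I/I₀).
L = 10·(0.6928 + 3) = 36.93 dB.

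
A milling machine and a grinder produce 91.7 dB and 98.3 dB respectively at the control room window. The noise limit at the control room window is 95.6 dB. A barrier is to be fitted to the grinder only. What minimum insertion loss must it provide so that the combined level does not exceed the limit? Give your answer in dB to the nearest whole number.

The untreated sources together contribute 10^(91.7/10) = 1.479e+09, i.e. 91.70 dB.
To meet 95.6 dB overall, the treated grinder may contribute at most 10^(95.6/10) − 1.479e+09 = 2.152e+09, i.e. 93.33 dB.
Required insertion loss = 98.3 − 93.33 = 4.97 dB.

5 dB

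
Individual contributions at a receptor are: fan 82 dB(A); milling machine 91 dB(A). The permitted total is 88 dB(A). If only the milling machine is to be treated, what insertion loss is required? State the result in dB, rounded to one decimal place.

Fixed contribution from the other source: Σ 10^(L/10) = 10^(82/10) = 1.585e+08 (82.00 dB(A)).
The limit corresponds to 10^(88/10) = 6.310e+08; subtracting the fixed part leaves 4.725e+08 for the milling machine, i.e. 86.74 dB(A).
Required insertion loss = 91 − 86.74 = 4.26 dB.

4.3 dB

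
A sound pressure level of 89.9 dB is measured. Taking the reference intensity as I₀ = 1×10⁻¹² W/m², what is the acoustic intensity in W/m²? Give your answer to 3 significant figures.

0.000977 W/m²

I/I₀ = 10^(89.9/10) = 9.772e+08, so I = 9.772e+08 × 10⁻¹² W/m².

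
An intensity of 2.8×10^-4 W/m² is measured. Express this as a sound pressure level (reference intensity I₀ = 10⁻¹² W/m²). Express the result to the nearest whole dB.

84 dB

Dividing by I₀ shifts the exponent by 12: I/I₀ = 2.8×10^8.
L = 10·(0.4472 + 8) = 84.47 dB.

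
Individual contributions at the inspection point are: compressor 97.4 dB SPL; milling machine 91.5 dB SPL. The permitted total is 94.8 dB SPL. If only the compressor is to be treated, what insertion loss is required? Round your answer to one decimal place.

The untreated sources together contribute 10^(91.5/10) = 1.413e+09, i.e. 91.50 dB SPL.
The limit corresponds to 10^(94.8/10) = 3.020e+09; subtracting the fixed part leaves 1.607e+09 for the compressor, i.e. 92.06 dB SPL.
Required insertion loss = 97.4 − 92.06 = 5.34 dB.

5.3 dB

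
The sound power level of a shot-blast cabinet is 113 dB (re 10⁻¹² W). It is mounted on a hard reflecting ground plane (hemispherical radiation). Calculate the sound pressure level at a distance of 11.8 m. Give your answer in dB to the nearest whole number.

The power spreads over a hemisphere of area 2π·r², so L_p = L_w − 10·log₁₀(2π·r²).
2π·r² = 874.9 m², 10·log₁₀ of that is 29.419 dB.
L_p = 113 − 29.419 = 83.58 dB.

84 dB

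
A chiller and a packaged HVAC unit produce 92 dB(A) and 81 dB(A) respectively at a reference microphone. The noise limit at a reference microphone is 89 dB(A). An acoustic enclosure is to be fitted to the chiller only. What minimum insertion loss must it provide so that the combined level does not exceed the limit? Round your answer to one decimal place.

3.7 dB

Everything except the chiller sums to 10^(81/10) = 1.259e+08 in linear terms, 81.00 dB(A).
To meet 89 dB(A) overall, the treated chiller may contribute at most 10^(89/10) − 1.259e+08 = 6.684e+08, i.e. 88.25 dB(A).
Required insertion loss = 92 − 88.25 = 3.75 dB.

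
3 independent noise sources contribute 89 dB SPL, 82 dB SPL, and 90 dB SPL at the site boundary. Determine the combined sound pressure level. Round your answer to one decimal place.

For uncorrelated sources the intensities add, so convert each level to linear form, sum, and take 10·log₁₀ of the total.
Σ 10^(L/10) = 10^(89/10) + 10^(82/10) + 10^(90/10) = 1.953e+09.
L_total = 10·log₁₀(1.953e+09) = 92.91 dB SPL.

92.9 dB SPL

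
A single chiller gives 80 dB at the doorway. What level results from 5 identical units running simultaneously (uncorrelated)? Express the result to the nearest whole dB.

87 dB

L_total = L₁ + 10·log₁₀ N for N identical incoherent sources.
L_total = 80 + 10·log₁₀(5) = 80 + 6.990 = 86.99 dB.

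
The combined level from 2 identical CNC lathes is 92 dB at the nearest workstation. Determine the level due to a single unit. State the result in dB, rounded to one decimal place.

89.0 dB

Dividing the total intensity by 2 lowers the level by 10·log₁₀ 2 = 3.010 dB: L₁ = 92 − 3.010.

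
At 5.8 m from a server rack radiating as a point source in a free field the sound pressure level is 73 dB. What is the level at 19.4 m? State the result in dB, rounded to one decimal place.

62.5 dB

For a point source, L₂ = L₁ − 20·log₁₀(r₂/r₁).
L₂ = 73 − 20·log₁₀(19.4/5.8) = 73 − 10.487 = 62.51 dB.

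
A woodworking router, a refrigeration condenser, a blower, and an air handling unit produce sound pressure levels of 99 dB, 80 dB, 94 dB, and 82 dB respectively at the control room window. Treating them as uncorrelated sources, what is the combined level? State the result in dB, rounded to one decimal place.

100.3 dB

For uncorrelated sources the intensities add, so convert each level to linear form, sum, and take 10·log₁₀ of the total.
Σ 10^(L/10) = 10^(99/10) + 10^(80/10) + 10^(94/10) + 10^(82/10) = 1.071e+10.
L_total = 10·log₁₀(1.071e+10) = 100.30 dB.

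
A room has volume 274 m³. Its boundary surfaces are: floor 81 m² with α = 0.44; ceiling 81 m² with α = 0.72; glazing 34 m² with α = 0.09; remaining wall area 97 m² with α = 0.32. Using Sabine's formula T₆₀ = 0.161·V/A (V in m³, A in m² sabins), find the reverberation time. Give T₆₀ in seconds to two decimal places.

Summing Sᵢαᵢ: 81·0.44 + 81·0.72 + 34·0.09 + 97·0.32 = 128.06 m².
T₆₀ = 0.161 × 274 / 128.06 = 0.344 s.

0.34 s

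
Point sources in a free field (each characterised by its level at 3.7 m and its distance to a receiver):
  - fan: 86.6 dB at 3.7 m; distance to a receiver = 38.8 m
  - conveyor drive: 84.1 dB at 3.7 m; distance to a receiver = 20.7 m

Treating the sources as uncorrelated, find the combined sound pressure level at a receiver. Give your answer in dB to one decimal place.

70.9 dB

Propagate each source to the receiver with L = L_ref − 20·log₁₀(r/r_ref), then add intensities.
fan: 86.6 − 20·log₁₀(38.8/3.7) = 86.6 − 20.41 = 66.19 dB.
conveyor drive: 84.1 − 20·log₁₀(20.7/3.7) = 84.1 − 14.96 = 69.14 dB.
Σ 10^(L/10) = 1.237e+07 → L_total = 10·log₁₀(1.237e+07) = 70.92 dB.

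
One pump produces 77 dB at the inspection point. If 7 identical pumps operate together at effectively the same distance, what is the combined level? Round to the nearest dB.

With 7 equal, uncorrelated contributions the intensity is 7× that of one unit, giving a rise of 10·log₁₀ 7.
L_total = 77 + 10·log₁₀(7) = 77 + 8.451 = 85.45 dB.

85 dB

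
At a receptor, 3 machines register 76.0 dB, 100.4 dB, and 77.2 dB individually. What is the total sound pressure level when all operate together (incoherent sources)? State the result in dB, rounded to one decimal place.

For uncorrelated sources the intensities add, so convert each level to linear form, sum, and take 10·log₁₀ of the total.
Σ 10^(L/10) = 10^(76.0/10) + 10^(100.4/10) + 10^(77.2/10) = 1.106e+10.
L_total = 10·log₁₀(1.106e+10) = 100.44 dB.

100.4 dB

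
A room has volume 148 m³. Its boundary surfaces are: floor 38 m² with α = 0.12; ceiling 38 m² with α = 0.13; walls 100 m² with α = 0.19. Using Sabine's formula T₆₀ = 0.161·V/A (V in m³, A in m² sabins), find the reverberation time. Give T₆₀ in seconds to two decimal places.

0.84 s

Total absorption A = 38·0.12 + 38·0.13 + 100·0.19 = 28.50 m² sabins.
T₆₀ = 0.161·V/A = 0.161·148/28.50 = 0.836 s.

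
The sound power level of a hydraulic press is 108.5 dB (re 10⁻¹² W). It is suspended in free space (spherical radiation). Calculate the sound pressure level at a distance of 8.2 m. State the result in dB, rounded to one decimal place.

79.2 dB

The power spreads over a sphere of area 4π·r², so L_p = L_w − 10·log₁₀(4π·r²).
4π·r² = 845 m², 10·log₁₀ of that is 29.268 dB.
L_p = 108.5 − 29.268 = 79.23 dB.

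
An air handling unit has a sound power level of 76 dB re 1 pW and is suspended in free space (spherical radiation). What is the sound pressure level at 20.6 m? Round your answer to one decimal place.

The power spreads over a sphere of area 4π·r², so L_p = L_w − 10·log₁₀(4π·r²).
4π·r² = 5333 m², 10·log₁₀ of that is 37.269 dB.
L_p = 76 − 37.269 = 38.73 dB.

38.7 dB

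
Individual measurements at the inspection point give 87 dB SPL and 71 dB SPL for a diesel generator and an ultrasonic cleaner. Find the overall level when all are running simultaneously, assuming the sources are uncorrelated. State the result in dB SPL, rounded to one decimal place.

Incoherent sources combine by intensity addition: L_total = 10·log₁₀(Σ 10^(L_i/10)).
Σ 10^(L/10) = 10^(87/10) + 10^(71/10) = 5.138e+08.
L_total = 10·log₁₀(5.138e+08) = 87.11 dB SPL.

87.1 dB SPL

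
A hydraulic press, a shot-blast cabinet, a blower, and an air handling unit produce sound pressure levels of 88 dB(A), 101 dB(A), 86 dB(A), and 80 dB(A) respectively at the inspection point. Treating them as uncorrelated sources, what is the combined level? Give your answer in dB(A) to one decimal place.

101.4 dB(A)

For uncorrelated sources the intensities add, so convert each level to linear form, sum, and take 10·log₁₀ of the total.
Σ 10^(L/10) = 10^(88/10) + 10^(101/10) + 10^(86/10) + 10^(80/10) = 1.372e+10.
L_total = 10·log₁₀(1.372e+10) = 101.37 dB(A).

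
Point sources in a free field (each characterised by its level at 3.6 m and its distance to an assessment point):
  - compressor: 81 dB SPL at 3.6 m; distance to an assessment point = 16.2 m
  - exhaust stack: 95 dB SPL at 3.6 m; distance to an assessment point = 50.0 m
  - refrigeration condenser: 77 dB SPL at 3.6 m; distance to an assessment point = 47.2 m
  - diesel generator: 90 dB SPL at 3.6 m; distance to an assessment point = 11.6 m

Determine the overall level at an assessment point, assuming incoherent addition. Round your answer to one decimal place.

80.8 dB SPL

Propagate each source to the receiver with L = L_ref − 20·log₁₀(r/r_ref), then add intensities.
compressor: 81 − 20·log₁₀(16.2/3.6) = 81 − 13.06 = 67.94 dB SPL.
exhaust stack: 95 − 20·log₁₀(50.0/3.6) = 95 − 22.85 = 72.15 dB SPL.
refrigeration condenser: 77 − 20·log₁₀(47.2/3.6) = 77 − 22.35 = 54.65 dB SPL.
diesel generator: 90 − 20·log₁₀(11.6/3.6) = 90 − 10.16 = 79.84 dB SPL.
Σ 10^(L/10) = 1.192e+08 → L_total = 10·log₁₀(1.192e+08) = 80.76 dB SPL.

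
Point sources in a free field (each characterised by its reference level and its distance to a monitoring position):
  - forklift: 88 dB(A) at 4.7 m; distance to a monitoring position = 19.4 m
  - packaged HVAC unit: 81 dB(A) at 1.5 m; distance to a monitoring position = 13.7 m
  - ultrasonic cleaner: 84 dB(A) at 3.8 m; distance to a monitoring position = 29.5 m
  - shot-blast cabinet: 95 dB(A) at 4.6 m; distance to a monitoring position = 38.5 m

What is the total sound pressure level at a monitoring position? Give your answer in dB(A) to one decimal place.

First find each source's level at the receiver (point-source: −20·log₁₀(r/r_ref)), then combine on an intensity basis.
forklift: 88 − 20·log₁₀(19.4/4.7) = 88 − 12.31 = 75.69 dB(A).
packaged HVAC unit: 81 − 20·log₁₀(13.7/1.5) = 81 − 19.21 = 61.79 dB(A).
ultrasonic cleaner: 84 − 20·log₁₀(29.5/3.8) = 84 − 17.80 = 66.20 dB(A).
shot-blast cabinet: 95 − 20·log₁₀(38.5/4.6) = 95 − 18.45 = 76.55 dB(A).
Σ 10^(L/10) = 8.785e+07 → L_total = 10·log₁₀(8.785e+07) = 79.44 dB(A).

79.4 dB(A)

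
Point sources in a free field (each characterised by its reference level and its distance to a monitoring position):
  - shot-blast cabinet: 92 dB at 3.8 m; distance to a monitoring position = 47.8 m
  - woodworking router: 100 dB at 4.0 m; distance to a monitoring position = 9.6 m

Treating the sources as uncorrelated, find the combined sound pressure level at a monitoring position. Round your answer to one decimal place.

92.4 dB

Propagate each source to the receiver with L = L_ref − 20·log₁₀(r/r_ref), then add intensities.
shot-blast cabinet: 92 − 20·log₁₀(47.8/3.8) = 92 − 21.99 = 70.01 dB.
woodworking router: 100 − 20·log₁₀(9.6/4.0) = 100 − 7.60 = 92.40 dB.
Σ 10^(L/10) = 1.746e+09 → L_total = 10·log₁₀(1.746e+09) = 92.42 dB.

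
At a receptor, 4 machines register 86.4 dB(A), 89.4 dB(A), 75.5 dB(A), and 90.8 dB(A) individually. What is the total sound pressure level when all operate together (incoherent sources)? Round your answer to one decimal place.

For uncorrelated sources the intensities add, so convert each level to linear form, sum, and take 10·log₁₀ of the total.
Σ 10^(L/10) = 10^(86.4/10) + 10^(89.4/10) + 10^(75.5/10) + 10^(90.8/10) = 2.545e+09.
L_total = 10·log₁₀(2.545e+09) = 94.06 dB(A).

94.1 dB(A)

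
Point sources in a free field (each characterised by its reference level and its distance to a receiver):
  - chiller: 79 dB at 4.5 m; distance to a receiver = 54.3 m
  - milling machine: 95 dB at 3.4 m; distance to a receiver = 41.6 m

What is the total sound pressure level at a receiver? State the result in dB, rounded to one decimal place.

Propagate each source to the receiver with L = L_ref − 20·log₁₀(r/r_ref), then add intensities.
chiller: 79 − 20·log₁₀(54.3/4.5) = 79 − 21.63 = 57.37 dB.
milling machine: 95 − 20·log₁₀(41.6/3.4) = 95 − 21.75 = 73.25 dB.
Σ 10^(L/10) = 2.167e+07 → L_total = 10·log₁₀(2.167e+07) = 73.36 dB.

73.4 dB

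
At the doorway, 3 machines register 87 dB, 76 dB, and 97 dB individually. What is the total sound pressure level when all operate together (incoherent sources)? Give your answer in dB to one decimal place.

97.4 dB

For uncorrelated sources the intensities add, so convert each level to linear form, sum, and take 10·log₁₀ of the total.
Σ 10^(L/10) = 10^(87/10) + 10^(76/10) + 10^(97/10) = 5.553e+09.
L_total = 10·log₁₀(5.553e+09) = 97.45 dB.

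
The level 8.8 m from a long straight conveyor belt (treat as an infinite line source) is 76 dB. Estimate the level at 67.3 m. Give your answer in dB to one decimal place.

67.2 dB

Cylindrical spreading from a line source gives a 10·log₁₀(r₂/r₁) drop.
L₂ = 76 − 10·log₁₀(67.3/8.8) = 76 − 8.835 = 67.16 dB.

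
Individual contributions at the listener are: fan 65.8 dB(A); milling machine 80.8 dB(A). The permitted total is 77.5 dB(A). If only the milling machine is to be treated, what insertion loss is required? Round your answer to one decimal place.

3.6 dB

The untreated sources together contribute 10^(65.8/10) = 3.802e+06, i.e. 65.80 dB(A).
To meet 77.5 dB(A) overall, the treated milling machine may contribute at most 10^(77.5/10) − 3.802e+06 = 5.243e+07, i.e. 77.20 dB(A).
Required insertion loss = 80.8 − 77.20 = 3.60 dB.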